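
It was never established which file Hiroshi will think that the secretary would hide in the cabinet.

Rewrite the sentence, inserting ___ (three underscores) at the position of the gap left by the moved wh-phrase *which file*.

Pre-movement form: Hiroshi will think that the secretary would hide which file in the cabinet.
'which file' is the direct object of 'hide'. The gap is right after 'hide'.

It was never established which file Hiroshi will think that the secretary would hide ___ in the cabinet.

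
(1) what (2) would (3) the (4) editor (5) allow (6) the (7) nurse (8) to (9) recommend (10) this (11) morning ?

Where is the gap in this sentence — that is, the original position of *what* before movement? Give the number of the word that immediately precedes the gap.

Underlying clause: The editor would allow the nurse to recommend what this morning.
'what' functions as the direct object of 'recommend'. It moves to the left edge, and the trace sits right after 'recommend':
What would the editor allow the nurse to recommend ___ this morning?
'recommend' is word 9.

9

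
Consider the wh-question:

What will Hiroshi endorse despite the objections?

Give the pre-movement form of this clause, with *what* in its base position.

'what' functions as the direct object of 'endorse'. Wh-movement fronts it, leaving a gap right after 'endorse':
What will Hiroshi endorse ___ despite the objections?

Hiroshi will endorse what despite the objections.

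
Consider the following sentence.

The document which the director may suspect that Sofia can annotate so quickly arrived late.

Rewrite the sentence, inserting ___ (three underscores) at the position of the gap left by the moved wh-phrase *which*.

'which' is the direct object of 'annotate'. The gap is right after 'annotate'.

The document which the director may suspect that Sofia can annotate ___ so quickly arrived late.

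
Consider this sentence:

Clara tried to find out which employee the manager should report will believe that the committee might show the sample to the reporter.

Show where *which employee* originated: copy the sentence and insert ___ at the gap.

Clara tried to find out which employee the manager should report ___ will believe that the committee might show the sample to the reporter.

Pre-movement form: The manager should report which employee will believe that the committee might show the sample to the reporter.
The filler 'which employee' is interpreted as the subject of the clause embedded under 'report'. The gap is right after 'report'.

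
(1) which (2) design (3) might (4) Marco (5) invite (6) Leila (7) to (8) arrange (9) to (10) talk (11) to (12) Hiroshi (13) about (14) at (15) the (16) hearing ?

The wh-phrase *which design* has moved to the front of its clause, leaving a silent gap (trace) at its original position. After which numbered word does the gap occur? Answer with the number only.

13

In situ: Marco might invite Leila to arrange to talk to Hiroshi about which design at the hearing.
The filler 'which design' is interpreted as the object of the preposition 'about'. Wh-movement fronts it, leaving a gap right after 'about':
Which design might Marco invite Leila to arrange to talk to Hiroshi about ___ at the hearing?
'about' is word 13.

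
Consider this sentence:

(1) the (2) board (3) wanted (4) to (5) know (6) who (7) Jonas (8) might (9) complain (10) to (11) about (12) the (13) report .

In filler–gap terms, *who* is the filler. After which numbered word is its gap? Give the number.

10

In situ: Jonas might complain to who about the report.
'who' is the object of the preposition 'to'. Fronting leaves a gap immediately after 'to':
The board wanted to know who Jonas might complain to ___ about the report.
'to' is word 10.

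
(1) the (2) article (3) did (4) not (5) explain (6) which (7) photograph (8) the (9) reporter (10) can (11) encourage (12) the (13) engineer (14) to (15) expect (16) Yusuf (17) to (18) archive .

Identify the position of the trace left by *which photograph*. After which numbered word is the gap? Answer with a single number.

Underlying clause: The reporter can encourage the engineer to expect Yusuf to archive which photograph.
'which photograph' functions as the direct object of 'archive'. Fronting leaves a gap immediately after 'archive':
The article did not explain which photograph the reporter can encourage the engineer to expect Yusuf to archive ___.
'archive' is word 18.

18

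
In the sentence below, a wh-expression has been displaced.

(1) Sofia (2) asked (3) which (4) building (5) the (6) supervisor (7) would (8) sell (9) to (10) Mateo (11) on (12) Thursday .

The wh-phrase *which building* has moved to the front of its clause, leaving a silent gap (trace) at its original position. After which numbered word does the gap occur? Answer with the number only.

8

Underlying clause: The supervisor would sell which building to Mateo on Thursday.
'which building' functions as the direct object of 'sell'. Fronting leaves a gap immediately after 'sell':
Sofia asked which building the supervisor would sell ___ to Mateo on Thursday.
'sell' is word 8.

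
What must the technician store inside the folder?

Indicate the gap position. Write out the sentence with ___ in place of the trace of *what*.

What must the technician store ___ inside the folder?

Underlying clause: The technician must store what inside the folder.
'what' is the direct object of 'store'. The gap is right after 'store'.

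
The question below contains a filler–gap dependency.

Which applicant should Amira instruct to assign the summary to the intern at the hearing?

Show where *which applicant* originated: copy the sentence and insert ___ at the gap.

Which applicant should Amira instruct ___ to assign the summary to the intern at the hearing?

In situ: Amira should instruct which applicant to assign the summary to the intern at the hearing.
The filler 'which applicant' is interpreted as the direct object of 'instruct'. The gap is right after 'instruct'.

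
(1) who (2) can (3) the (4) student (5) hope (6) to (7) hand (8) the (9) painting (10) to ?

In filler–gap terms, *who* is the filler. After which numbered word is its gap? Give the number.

10

Before movement: The student can hope to hand the painting to who.
The filler 'who' is interpreted as the object of the preposition 'to' (recipient of 'hand'). Fronting leaves a gap immediately after 'to':
Who can the student hope to hand the painting to ___?
'to' is word 10.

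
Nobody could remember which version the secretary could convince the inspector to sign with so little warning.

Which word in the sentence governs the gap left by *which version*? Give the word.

Before movement: The secretary could convince the inspector to sign which version with so little warning.
'which version' functions as the direct object of 'sign'. Wh-movement fronts it, leaving a gap right after 'sign':
Nobody could remember which version the secretary could convince the inspector to sign ___ with so little warning.

sign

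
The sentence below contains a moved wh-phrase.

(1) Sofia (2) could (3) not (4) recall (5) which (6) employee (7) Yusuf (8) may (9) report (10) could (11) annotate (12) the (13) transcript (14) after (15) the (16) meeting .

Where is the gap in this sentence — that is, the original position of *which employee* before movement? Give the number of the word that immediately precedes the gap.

Pre-movement form: Yusuf may report which employee could annotate the transcript after the meeting.
'which employee' is the subject of the clause embedded under 'report'. Fronting leaves a gap immediately after 'report':
Sofia could not recall which employee Yusuf may report ___ could annotate the transcript after the meeting.
'report' is word 9.

9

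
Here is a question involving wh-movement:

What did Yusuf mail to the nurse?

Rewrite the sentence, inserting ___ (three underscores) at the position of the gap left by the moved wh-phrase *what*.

What did Yusuf mail ___ to the nurse?

Underlying clause: Yusuf did mail what to the nurse.
The filler 'what' is interpreted as the direct object of 'mail'. The gap is right after 'mail'.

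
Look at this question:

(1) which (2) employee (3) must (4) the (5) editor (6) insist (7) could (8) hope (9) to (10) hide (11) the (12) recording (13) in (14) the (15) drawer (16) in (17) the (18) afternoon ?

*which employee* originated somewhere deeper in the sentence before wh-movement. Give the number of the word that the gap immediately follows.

6

Before movement: The editor must insist which employee could hope to hide the recording in the drawer in the afternoon.
'which employee' is the subject of the clause embedded under 'insist'. Fronting leaves a gap immediately after 'insist':
Which employee must the editor insist ___ could hope to hide the recording in the drawer in the afternoon?
'insist' is word 6.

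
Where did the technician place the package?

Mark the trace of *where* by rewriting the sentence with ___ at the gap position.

In situ: The technician did place the package where.
The filler 'where' is interpreted as the locative complement of 'place'. The gap is right after 'package'.

Where did the technician place the package ___?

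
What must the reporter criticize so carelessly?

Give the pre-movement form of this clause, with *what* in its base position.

The reporter must criticize what so carelessly.

The filler 'what' is interpreted as the direct object of 'criticize'. It moves to the left edge, and the trace sits right after 'criticize':
What must the reporter criticize ___ so carelessly?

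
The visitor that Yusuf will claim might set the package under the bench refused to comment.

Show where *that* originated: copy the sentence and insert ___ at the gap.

'that' is the subject of the clause embedded under 'claim'. The gap is right after 'claim'.

The visitor that Yusuf will claim ___ might set the package under the bench refused to comment.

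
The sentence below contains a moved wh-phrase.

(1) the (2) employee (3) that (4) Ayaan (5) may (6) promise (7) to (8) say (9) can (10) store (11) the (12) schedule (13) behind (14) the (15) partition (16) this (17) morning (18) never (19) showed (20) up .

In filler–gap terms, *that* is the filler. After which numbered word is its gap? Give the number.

8

'that' functions as the subject of the clause embedded under 'say'. It moves to the left edge, and the trace sits right after 'say':
The employee that Ayaan may promise to say ___ can store the schedule behind the partition this morning never showed up.
'say' is word 8.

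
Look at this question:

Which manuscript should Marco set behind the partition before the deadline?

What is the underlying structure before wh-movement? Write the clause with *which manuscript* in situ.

'which manuscript' is the direct object of 'set'. Fronting leaves a gap immediately after 'set':
Which manuscript should Marco set ___ behind the partition before the deadline?

Marco should set which manuscript behind the partition before the deadline.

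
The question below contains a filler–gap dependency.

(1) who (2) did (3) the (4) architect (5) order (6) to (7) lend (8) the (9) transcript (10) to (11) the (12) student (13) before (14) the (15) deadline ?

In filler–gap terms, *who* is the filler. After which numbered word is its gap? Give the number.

Pre-movement form: The architect did order who to lend the transcript to the student before the deadline.
'who' functions as the direct object of 'order'. It moves to the left edge, and the trace sits right after 'order':
Who did the architect order ___ to lend the transcript to the student before the deadline?
'order' is word 5.

5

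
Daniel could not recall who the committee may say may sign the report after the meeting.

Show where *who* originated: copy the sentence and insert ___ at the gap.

Before movement: The committee may say who may sign the report after the meeting.
'who' is the subject of the clause embedded under 'say'. The gap is right after 'say'.

Daniel could not recall who the committee may say ___ may sign the report after the meeting.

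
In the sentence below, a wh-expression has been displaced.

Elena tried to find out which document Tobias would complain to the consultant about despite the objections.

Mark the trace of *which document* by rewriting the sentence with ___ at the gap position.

Elena tried to find out which document Tobias would complain to the consultant about ___ despite the objections.

Before movement: Tobias would complain to the consultant about which document despite the objections.
'which document' functions as the object of the preposition 'about'. The gap is right after 'about'.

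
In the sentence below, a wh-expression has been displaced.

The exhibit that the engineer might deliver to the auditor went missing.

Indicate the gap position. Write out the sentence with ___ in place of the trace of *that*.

The exhibit that the engineer might deliver ___ to the auditor went missing.

The filler 'that' is interpreted as the direct object of 'deliver'. The gap is right after 'deliver'.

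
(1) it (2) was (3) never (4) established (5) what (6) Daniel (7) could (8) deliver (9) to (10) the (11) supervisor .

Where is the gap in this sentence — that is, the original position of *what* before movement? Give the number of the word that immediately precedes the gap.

In situ: Daniel could deliver what to the supervisor.
'what' functions as the direct object of 'deliver'. It moves to the left edge, and the trace sits right after 'deliver':
It was never established what Daniel could deliver ___ to the supervisor.
'deliver' is word 8.

8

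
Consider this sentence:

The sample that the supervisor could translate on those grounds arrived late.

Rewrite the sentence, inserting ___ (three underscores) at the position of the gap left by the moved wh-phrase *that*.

'that' is the direct object of 'translate'. The gap is right after 'translate'.

The sample that the supervisor could translate ___ on those grounds arrived late.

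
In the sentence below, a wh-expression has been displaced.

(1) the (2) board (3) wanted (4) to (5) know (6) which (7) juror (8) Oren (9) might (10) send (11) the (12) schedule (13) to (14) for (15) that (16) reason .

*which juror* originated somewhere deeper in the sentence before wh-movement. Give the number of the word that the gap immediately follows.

13

Underlying clause: Oren might send the schedule to which juror for that reason.
'which juror' functions as the object of the preposition 'to' (recipient of 'send'). Wh-movement fronts it, leaving a gap right after 'to':
The board wanted to know which juror Oren might send the schedule to ___ for that reason.
'to' is word 13.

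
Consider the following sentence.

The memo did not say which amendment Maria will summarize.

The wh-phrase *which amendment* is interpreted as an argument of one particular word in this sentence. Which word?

summarize

In situ: Maria will summarize which amendment.
The filler 'which amendment' is interpreted as the direct object of 'summarize'. Wh-movement fronts it, leaving a gap right after 'summarize':
The memo did not say which amendment Maria will summarize ___.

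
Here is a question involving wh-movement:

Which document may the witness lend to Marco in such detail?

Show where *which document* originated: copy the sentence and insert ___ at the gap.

Which document may the witness lend ___ to Marco in such detail?

In situ: The witness may lend which document to Marco in such detail.
The filler 'which document' is interpreted as the direct object of 'lend'. The gap is right after 'lend'.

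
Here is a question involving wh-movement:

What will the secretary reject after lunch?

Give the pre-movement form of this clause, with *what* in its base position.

The secretary will reject what after lunch.

'what' is the direct object of 'reject'. It moves to the left edge, and the trace sits right after 'reject':
What will the secretary reject ___ after lunch?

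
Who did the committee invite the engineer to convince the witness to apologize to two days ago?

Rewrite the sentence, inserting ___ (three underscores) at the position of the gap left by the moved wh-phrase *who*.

Who did the committee invite the engineer to convince the witness to apologize to ___ two days ago?

Before movement: The committee did invite the engineer to convince the witness to apologize to who two days ago.
The filler 'who' is interpreted as the object of the preposition 'to'. The gap is right after 'to'.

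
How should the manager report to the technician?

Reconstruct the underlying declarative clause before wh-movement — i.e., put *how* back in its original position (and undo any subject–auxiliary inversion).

The manager should report to the technician how.

'how' is the manner adjunct. It moves to the left edge, and the trace sits right after 'technician':
How should the manager report to the technician ___?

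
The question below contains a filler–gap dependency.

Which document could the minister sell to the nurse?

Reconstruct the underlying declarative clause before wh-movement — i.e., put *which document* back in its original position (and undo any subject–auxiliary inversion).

'which document' functions as the direct object of 'sell'. It moves to the left edge, and the trace sits right after 'sell':
Which document could the minister sell ___ to the nurse?

The minister could sell which document to the nurse.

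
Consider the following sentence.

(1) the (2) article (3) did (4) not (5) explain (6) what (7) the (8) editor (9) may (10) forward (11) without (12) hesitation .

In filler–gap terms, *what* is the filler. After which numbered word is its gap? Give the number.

10

Before movement: The editor may forward what without hesitation.
'what' is the direct object of 'forward'. It moves to the left edge, and the trace sits right after 'forward':
The article did not explain what the editor may forward ___ without hesitation.
'forward' is word 10.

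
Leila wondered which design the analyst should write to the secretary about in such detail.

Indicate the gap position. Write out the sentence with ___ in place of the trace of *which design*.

Leila wondered which design the analyst should write to the secretary about ___ in such detail.

In situ: The analyst should write to the secretary about which design in such detail.
'which design' is the object of the preposition 'about'. The gap is right after 'about'.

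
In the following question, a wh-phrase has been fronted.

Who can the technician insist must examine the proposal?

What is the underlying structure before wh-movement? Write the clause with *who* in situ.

'who' functions as the subject of the clause embedded under 'insist'. Fronting leaves a gap immediately after 'insist':
Who can the technician insist ___ must examine the proposal?

The technician can insist who must examine the proposal.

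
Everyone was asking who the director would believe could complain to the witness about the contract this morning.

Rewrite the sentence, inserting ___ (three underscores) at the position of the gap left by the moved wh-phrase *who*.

In situ: The director would believe who could complain to the witness about the contract this morning.
The filler 'who' is interpreted as the subject of the clause embedded under 'believe'. The gap is right after 'believe'.

Everyone was asking who the director would believe ___ could complain to the witness about the contract this morning.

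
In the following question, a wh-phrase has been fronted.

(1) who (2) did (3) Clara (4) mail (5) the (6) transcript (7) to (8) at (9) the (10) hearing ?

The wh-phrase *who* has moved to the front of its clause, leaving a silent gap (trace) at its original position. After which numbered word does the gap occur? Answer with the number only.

In situ: Clara did mail the transcript to who at the hearing.
The filler 'who' is interpreted as the object of the preposition 'to' (recipient of 'mail'). Wh-movement fronts it, leaving a gap right after 'to':
Who did Clara mail the transcript to ___ at the hearing?
'to' is word 7.

7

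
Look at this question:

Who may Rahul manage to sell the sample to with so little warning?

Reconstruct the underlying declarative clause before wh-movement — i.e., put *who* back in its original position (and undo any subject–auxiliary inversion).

'who' is the object of the preposition 'to' (recipient of 'sell'). Fronting leaves a gap immediately after 'to':
Who may Rahul manage to sell the sample to ___ with so little warning?

Rahul may manage to sell the sample to who with so little warning.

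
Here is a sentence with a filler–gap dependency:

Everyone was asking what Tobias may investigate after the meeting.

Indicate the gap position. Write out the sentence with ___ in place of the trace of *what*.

Underlying clause: Tobias may investigate what after the meeting.
'what' is the direct object of 'investigate'. The gap is right after 'investigate'.

Everyone was asking what Tobias may investigate ___ after the meeting.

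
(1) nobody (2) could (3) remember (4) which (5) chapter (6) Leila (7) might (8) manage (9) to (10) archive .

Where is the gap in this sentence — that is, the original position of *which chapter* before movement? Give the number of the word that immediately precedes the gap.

Before movement: Leila might manage to archive which chapter.
The filler 'which chapter' is interpreted as the direct object of 'archive'. It moves to the left edge, and the trace sits right after 'archive':
Nobody could remember which chapter Leila might manage to archive ___.
'archive' is word 10.

10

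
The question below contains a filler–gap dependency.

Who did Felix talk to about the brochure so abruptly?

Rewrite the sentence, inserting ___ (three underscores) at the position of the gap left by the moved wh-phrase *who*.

In situ: Felix did talk to who about the brochure so abruptly.
The filler 'who' is interpreted as the object of the preposition 'to'. The gap is right after 'to'.

Who did Felix talk to ___ about the brochure so abruptly?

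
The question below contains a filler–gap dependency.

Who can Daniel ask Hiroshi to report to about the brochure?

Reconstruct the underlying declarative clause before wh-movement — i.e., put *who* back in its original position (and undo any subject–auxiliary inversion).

'who' is the object of the preposition 'to'. It moves to the left edge, and the trace sits right after 'to':
Who can Daniel ask Hiroshi to report to ___ about the brochure?

Daniel can ask Hiroshi to report to who about the brochure.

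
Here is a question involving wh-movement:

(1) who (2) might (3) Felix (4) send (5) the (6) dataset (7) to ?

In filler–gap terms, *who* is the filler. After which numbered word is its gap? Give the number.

Pre-movement form: Felix might send the dataset to who.
'who' is the object of the preposition 'to' (recipient of 'send'). Wh-movement fronts it, leaving a gap right after 'to':
Who might Felix send the dataset to ___?
'to' is word 7.

7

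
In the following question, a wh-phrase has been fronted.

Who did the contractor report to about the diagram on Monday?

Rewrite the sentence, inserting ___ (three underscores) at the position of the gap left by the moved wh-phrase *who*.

Before movement: The contractor did report to who about the diagram on Monday.
'who' functions as the object of the preposition 'to'. The gap is right after 'to'.

Who did the contractor report to ___ about the diagram on Monday?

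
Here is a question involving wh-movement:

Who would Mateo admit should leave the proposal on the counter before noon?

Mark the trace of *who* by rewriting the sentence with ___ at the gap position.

Who would Mateo admit ___ should leave the proposal on the counter before noon?

In situ: Mateo would admit who should leave the proposal on the counter before noon.
'who' is the subject of the clause embedded under 'admit'. The gap is right after 'admit'.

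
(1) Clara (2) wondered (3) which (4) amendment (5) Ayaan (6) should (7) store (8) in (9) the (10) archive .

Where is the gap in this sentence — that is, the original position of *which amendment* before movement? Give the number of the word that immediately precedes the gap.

Before movement: Ayaan should store which amendment in the archive.
'which amendment' functions as the direct object of 'store'. Fronting leaves a gap immediately after 'store':
Clara wondered which amendment Ayaan should store ___ in the archive.
'store' is word 7.

7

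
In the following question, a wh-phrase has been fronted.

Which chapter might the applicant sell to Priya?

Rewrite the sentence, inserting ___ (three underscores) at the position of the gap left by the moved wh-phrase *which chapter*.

Which chapter might the applicant sell ___ to Priya?

Pre-movement form: The applicant might sell which chapter to Priya.
The filler 'which chapter' is interpreted as the direct object of 'sell'. The gap is right after 'sell'.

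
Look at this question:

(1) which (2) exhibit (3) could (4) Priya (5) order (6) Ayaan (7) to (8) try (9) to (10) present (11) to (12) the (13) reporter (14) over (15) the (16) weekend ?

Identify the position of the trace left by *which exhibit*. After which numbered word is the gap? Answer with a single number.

In situ: Priya could order Ayaan to try to present which exhibit to the reporter over the weekend.
'which exhibit' functions as the direct object of 'present'. It moves to the left edge, and the trace sits right after 'present':
Which exhibit could Priya order Ayaan to try to present ___ to the reporter over the weekend?
'present' is word 10.

10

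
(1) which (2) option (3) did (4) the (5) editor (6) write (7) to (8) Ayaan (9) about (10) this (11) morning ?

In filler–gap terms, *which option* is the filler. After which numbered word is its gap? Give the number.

9

In situ: The editor did write to Ayaan about which option this morning.
'which option' is the object of the preposition 'about'. It moves to the left edge, and the trace sits right after 'about':
Which option did the editor write to Ayaan about ___ this morning?
'about' is word 9.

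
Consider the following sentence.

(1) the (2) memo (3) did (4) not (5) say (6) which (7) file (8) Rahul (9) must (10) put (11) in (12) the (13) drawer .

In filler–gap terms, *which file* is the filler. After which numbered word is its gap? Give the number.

10

Pre-movement form: Rahul must put which file in the drawer.
'which file' is the direct object of 'put'. It moves to the left edge, and the trace sits right after 'put':
The memo did not say which file Rahul must put ___ in the drawer.
'put' is word 10.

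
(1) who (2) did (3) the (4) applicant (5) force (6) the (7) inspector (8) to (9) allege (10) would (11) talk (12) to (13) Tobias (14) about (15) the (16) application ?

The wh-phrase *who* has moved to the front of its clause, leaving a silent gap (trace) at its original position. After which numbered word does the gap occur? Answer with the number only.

9

In situ: The applicant did force the inspector to allege who would talk to Tobias about the application.
'who' functions as the subject of the clause embedded under 'allege'. Fronting leaves a gap immediately after 'allege':
Who did the applicant force the inspector to allege ___ would talk to Tobias about the application?
'allege' is word 9.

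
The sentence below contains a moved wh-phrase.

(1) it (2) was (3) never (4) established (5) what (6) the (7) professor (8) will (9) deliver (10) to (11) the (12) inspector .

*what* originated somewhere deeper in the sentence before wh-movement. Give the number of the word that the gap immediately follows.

Before movement: The professor will deliver what to the inspector.
'what' functions as the direct object of 'deliver'. Wh-movement fronts it, leaving a gap right after 'deliver':
It was never established what the professor will deliver ___ to the inspector.
'deliver' is word 9.

9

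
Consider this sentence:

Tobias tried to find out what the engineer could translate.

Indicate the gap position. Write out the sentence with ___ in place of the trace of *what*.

Before movement: The engineer could translate what.
'what' is the direct object of 'translate'. The gap is right after 'translate'.

Tobias tried to find out what the engineer could translate ___.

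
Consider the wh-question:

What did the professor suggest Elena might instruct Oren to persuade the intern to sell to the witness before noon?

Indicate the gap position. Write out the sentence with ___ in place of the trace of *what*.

What did the professor suggest Elena might instruct Oren to persuade the intern to sell ___ to the witness before noon?

Pre-movement form: The professor did suggest Elena might instruct Oren to persuade the intern to sell what to the witness before noon.
'what' is the direct object of 'sell'. The gap is right after 'sell'.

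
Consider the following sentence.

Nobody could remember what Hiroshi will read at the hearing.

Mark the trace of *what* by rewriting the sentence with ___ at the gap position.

In situ: Hiroshi will read what at the hearing.
The filler 'what' is interpreted as the direct object of 'read'. The gap is right after 'read'.

Nobody could remember what Hiroshi will read ___ at the hearing.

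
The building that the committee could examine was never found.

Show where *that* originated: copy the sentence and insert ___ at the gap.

The building that the committee could examine ___ was never found.

The filler 'that' is interpreted as the direct object of 'examine'. The gap is right after 'examine'.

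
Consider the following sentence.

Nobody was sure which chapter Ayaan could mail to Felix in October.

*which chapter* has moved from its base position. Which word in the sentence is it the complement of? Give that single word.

Pre-movement form: Ayaan could mail which chapter to Felix in October.
'which chapter' is the direct object of 'mail'. It moves to the left edge, and the trace sits right after 'mail':
Nobody was sure which chapter Ayaan could mail ___ to Felix in October.

mail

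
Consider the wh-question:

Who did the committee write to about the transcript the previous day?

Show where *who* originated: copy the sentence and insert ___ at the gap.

Before movement: The committee did write to who about the transcript the previous day.
'who' functions as the object of the preposition 'to'. The gap is right after 'to'.

Who did the committee write to ___ about the transcript the previous day?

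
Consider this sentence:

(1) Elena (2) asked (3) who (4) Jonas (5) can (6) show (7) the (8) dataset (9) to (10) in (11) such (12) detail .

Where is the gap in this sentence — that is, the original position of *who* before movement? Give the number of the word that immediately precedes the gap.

Before movement: Jonas can show the dataset to who in such detail.
'who' is the object of the preposition 'to' (recipient of 'show'). It moves to the left edge, and the trace sits right after 'to':
Elena asked who Jonas can show the dataset to ___ in such detail.
'to' is word 9.

9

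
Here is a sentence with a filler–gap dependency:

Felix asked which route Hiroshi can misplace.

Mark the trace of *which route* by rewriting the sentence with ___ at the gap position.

Felix asked which route Hiroshi can misplace ___.

Before movement: Hiroshi can misplace which route.
'which route' functions as the direct object of 'misplace'. The gap is right after 'misplace'.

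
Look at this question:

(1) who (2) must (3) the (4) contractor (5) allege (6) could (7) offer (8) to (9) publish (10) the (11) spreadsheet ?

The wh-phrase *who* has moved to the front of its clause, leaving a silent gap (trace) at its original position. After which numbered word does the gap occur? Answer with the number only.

Underlying clause: The contractor must allege who could offer to publish the spreadsheet.
The filler 'who' is interpreted as the subject of the clause embedded under 'allege'. Wh-movement fronts it, leaving a gap right after 'allege':
Who must the contractor allege ___ could offer to publish the spreadsheet?
'allege' is word 5.

5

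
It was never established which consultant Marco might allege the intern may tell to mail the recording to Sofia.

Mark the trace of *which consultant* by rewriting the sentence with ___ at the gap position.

It was never established which consultant Marco might allege the intern may tell ___ to mail the recording to Sofia.

Pre-movement form: Marco might allege the intern may tell which consultant to mail the recording to Sofia.
The filler 'which consultant' is interpreted as the direct object of 'tell'. The gap is right after 'tell'.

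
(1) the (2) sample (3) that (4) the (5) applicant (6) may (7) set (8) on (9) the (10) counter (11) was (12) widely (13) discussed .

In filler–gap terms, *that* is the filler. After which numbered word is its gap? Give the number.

7

'that' is the direct object of 'set'. Fronting leaves a gap immediately after 'set':
The sample that the applicant may set ___ on the counter was widely discussed.
'set' is word 7.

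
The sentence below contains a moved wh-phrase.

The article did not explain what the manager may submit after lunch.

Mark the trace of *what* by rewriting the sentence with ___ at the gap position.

Underlying clause: The manager may submit what after lunch.
'what' functions as the direct object of 'submit'. The gap is right after 'submit'.

The article did not explain what the manager may submit ___ after lunch.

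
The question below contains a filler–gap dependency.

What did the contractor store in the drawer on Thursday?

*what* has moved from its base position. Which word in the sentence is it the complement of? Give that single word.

store

In situ: The contractor did store what in the drawer on Thursday.
The filler 'what' is interpreted as the direct object of 'store'. It moves to the left edge, and the trace sits right after 'store':
What did the contractor store ___ in the drawer on Thursday?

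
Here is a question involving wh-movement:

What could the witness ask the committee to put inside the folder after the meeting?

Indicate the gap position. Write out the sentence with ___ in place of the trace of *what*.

In situ: The witness could ask the committee to put what inside the folder after the meeting.
'what' functions as the direct object of 'put'. The gap is right after 'put'.

What could the witness ask the committee to put ___ inside the folder after the meeting?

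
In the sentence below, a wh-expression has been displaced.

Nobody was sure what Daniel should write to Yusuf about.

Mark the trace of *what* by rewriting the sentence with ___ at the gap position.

Nobody was sure what Daniel should write to Yusuf about ___.

Before movement: Daniel should write to Yusuf about what.
The filler 'what' is interpreted as the object of the preposition 'about'. The gap is right after 'about'.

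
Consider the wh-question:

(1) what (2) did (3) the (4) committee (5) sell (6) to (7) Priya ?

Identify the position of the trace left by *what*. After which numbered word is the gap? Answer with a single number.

5

Before movement: The committee did sell what to Priya.
The filler 'what' is interpreted as the direct object of 'sell'. It moves to the left edge, and the trace sits right after 'sell':
What did the committee sell ___ to Priya?
'sell' is word 5.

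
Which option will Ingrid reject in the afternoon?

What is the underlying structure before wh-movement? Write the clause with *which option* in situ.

'which option' functions as the direct object of 'reject'. It moves to the left edge, and the trace sits right after 'reject':
Which option will Ingrid reject ___ in the afternoon?

Ingrid will reject which option in the afternoon.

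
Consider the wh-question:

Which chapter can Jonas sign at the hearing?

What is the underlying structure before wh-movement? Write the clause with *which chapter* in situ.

Jonas can sign which chapter at the hearing.

The filler 'which chapter' is interpreted as the direct object of 'sign'. Fronting leaves a gap immediately after 'sign':
Which chapter can Jonas sign ___ at the hearing?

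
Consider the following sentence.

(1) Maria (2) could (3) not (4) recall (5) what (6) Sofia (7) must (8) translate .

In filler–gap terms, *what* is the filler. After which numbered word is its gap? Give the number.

8

In situ: Sofia must translate what.
'what' is the direct object of 'translate'. It moves to the left edge, and the trace sits right after 'translate':
Maria could not recall what Sofia must translate ___.
'translate' is word 8.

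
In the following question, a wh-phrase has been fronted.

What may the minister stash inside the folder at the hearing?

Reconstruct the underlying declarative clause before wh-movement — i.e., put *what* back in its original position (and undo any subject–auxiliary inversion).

'what' is the direct object of 'stash'. Wh-movement fronts it, leaving a gap right after 'stash':
What may the minister stash ___ inside the folder at the hearing?

The minister may stash what inside the folder at the hearing.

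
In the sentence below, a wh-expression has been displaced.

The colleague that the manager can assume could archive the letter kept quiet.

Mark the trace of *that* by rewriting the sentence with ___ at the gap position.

'that' is the subject of the clause embedded under 'assume'. The gap is right after 'assume'.

The colleague that the manager can assume ___ could archive the letter kept quiet.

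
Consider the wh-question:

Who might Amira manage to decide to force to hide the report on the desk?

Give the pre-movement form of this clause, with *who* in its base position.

Amira might manage to decide to force who to hide the report on the desk.

'who' is the direct object of 'force'. Fronting leaves a gap immediately after 'force':
Who might Amira manage to decide to force ___ to hide the report on the desk?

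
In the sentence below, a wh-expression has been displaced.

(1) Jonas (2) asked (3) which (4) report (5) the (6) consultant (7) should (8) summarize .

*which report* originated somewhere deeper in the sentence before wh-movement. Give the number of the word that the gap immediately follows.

8

In situ: The consultant should summarize which report.
'which report' functions as the direct object of 'summarize'. Wh-movement fronts it, leaving a gap right after 'summarize':
Jonas asked which report the consultant should summarize ___.
'summarize' is word 8.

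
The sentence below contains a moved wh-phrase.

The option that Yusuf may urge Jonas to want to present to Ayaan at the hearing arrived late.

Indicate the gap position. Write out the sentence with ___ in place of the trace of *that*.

'that' is the direct object of 'present'. The gap is right after 'present'.

The option that Yusuf may urge Jonas to want to present ___ to Ayaan at the hearing arrived late.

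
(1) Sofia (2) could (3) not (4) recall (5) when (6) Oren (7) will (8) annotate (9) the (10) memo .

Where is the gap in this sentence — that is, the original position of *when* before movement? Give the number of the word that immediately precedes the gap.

In situ: Oren will annotate the memo when.
The filler 'when' is interpreted as the temporal adjunct. Wh-movement fronts it, leaving a gap right after 'memo':
Sofia could not recall when Oren will annotate the memo ___.
'memo' is word 10.

10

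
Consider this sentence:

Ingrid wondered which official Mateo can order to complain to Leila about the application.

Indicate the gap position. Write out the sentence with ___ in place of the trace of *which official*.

Ingrid wondered which official Mateo can order ___ to complain to Leila about the application.

Underlying clause: Mateo can order which official to complain to Leila about the application.
'which official' is the direct object of 'order'. The gap is right after 'order'.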